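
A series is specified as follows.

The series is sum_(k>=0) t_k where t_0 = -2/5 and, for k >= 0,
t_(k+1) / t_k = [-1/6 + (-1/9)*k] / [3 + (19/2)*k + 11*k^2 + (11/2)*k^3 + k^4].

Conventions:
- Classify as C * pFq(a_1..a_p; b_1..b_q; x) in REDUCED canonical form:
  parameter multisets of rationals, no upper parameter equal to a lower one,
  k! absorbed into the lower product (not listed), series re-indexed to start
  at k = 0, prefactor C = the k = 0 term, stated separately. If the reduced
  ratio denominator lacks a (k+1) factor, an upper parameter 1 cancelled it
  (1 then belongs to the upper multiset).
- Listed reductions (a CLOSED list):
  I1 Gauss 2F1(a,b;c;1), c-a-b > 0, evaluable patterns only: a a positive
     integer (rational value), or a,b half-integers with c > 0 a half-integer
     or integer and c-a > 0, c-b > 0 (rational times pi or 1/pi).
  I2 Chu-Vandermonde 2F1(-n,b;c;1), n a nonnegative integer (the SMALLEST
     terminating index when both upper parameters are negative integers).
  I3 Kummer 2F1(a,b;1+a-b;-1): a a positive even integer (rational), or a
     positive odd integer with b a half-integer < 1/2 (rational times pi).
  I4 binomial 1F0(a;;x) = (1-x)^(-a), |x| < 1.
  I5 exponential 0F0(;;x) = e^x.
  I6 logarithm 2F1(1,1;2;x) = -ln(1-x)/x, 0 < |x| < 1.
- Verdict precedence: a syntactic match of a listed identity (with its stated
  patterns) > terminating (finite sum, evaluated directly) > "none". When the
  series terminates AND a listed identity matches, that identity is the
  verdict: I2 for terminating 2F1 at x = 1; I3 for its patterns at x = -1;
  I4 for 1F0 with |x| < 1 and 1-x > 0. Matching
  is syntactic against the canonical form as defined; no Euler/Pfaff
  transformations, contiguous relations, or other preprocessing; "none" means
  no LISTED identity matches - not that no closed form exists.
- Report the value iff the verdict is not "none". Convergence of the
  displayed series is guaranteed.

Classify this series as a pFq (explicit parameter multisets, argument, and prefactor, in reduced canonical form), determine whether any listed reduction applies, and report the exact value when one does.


Prefactor -2/5, argument -1/9: 0F2 with upper {-} over lower {1, 2}. Verdict: none - at argument -1/9 the multisets {-} ; {1, 2} match no listed identity.

First insight: with t_0 = -2/5, the expanded ratio factors over Q; C = -2/5, roots give parameters.
Adjacent-term ratio: r(k) = (-1/9) * 1 / [(k+1) (k+2) (k+1)] - poly over poly, x = (-1/9) from leading terms; C = -2/5 at k = 0.


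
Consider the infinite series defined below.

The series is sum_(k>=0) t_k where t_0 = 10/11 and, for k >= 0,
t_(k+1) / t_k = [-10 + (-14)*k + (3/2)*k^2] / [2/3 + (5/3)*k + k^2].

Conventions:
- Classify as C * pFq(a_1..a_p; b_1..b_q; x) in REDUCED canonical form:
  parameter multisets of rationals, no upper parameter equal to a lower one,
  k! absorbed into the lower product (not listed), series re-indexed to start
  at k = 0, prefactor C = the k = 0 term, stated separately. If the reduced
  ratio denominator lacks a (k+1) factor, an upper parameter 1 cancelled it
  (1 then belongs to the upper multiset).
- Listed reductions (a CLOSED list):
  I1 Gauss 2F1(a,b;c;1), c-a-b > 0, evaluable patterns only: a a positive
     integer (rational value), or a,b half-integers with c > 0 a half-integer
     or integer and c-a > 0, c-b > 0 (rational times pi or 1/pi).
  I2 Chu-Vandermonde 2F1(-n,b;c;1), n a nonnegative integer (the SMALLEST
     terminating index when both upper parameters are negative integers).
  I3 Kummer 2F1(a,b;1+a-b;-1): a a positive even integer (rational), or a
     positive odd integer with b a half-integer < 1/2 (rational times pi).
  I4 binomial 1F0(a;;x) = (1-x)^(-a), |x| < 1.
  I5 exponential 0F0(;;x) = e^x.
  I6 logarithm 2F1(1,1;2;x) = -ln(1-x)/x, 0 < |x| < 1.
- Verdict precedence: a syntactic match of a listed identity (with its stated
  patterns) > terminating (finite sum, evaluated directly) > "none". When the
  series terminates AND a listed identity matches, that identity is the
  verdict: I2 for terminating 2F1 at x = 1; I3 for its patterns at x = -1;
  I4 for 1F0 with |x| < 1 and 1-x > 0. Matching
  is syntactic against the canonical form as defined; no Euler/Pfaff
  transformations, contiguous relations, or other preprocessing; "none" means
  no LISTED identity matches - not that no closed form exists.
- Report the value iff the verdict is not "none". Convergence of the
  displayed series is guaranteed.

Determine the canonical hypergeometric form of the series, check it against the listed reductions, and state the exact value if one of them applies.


Prefactor 10/11, argument 3/2: 1F0 with upper {-10} over lower {-}. Verdict: terminating. With -10 upstairs the series is a 11-term polynomial sum; evaluated term by term. Hence: 5/5632.

Key step: t_0 = 10/11 here, and the expanded ratio factors over Q; prefactor 10/11, roots give parameters.
Term ratio: r(k) = (3/2) * (k-10) / [(k+1)] - rational in k, leading ratio (3/2); with t_0 = 10/11, classification follows.


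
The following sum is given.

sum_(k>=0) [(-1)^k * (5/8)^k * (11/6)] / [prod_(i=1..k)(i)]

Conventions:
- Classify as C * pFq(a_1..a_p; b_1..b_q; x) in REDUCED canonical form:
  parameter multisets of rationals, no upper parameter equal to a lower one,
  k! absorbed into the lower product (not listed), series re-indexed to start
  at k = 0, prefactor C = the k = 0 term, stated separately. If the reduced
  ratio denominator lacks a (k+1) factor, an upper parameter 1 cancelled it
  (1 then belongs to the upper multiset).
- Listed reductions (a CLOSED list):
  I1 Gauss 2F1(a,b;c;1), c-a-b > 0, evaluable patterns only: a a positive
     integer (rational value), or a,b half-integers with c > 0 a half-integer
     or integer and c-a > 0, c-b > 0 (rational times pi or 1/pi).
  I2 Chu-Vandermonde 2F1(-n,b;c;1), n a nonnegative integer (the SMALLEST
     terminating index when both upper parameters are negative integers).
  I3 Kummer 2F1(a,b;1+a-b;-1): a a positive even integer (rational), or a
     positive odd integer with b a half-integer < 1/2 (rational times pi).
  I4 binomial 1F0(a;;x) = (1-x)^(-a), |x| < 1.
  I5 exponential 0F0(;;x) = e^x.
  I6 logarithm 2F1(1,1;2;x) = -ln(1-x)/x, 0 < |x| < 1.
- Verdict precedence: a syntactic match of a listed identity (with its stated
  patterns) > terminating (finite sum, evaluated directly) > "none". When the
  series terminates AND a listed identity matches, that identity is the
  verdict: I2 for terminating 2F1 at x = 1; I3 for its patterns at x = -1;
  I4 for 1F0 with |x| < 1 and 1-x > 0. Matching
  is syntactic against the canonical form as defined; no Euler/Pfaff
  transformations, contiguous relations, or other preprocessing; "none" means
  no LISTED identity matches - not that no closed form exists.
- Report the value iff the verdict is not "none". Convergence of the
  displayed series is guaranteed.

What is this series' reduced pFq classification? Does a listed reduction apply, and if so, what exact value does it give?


First insight: with t_0 = 11/6, the (-1)^k factor (prefactor 11/6) folds into the argument's sign.
Ratio: r(k) = (-5/8) * 1 / [(k+1)] - rational; roots negated = parameters, x = (-5/8), C = 11/6.

Classification (C = 11/6): 0F0 with upper {-}, lower {-}, argument x = -5/8. Verdict: the exponential series (I5) matches (the 0F0 exponential series at x = -5/8). Its exact value is (11/6) * e^(-5/8).


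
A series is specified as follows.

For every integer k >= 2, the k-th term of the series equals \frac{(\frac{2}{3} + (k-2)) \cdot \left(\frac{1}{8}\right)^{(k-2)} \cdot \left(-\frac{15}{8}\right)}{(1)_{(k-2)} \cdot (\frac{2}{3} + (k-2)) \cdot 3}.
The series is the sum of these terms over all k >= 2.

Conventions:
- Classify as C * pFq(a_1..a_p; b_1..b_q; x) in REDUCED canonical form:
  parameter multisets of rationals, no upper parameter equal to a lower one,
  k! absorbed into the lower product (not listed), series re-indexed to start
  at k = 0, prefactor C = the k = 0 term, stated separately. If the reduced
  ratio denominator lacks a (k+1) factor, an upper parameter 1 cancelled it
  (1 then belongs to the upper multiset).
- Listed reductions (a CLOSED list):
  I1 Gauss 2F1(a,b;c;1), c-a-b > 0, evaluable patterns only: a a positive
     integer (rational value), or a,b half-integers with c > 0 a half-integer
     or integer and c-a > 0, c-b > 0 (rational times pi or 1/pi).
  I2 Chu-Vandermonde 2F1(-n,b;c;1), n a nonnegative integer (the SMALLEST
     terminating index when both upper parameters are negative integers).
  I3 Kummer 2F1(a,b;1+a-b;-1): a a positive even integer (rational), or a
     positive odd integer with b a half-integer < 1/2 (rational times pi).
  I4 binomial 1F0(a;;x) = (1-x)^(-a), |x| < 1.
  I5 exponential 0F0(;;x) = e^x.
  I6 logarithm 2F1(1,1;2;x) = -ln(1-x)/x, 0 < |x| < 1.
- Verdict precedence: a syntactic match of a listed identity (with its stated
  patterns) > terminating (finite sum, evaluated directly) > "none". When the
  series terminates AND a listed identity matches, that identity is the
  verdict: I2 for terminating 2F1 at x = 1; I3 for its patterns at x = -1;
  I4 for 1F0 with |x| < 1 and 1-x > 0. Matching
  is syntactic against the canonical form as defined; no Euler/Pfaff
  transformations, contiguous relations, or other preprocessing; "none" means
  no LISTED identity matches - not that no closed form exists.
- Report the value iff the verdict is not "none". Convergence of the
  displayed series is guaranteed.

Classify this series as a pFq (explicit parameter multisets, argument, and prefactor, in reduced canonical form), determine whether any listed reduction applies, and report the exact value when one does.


Key observation: t_0 = -\frac{5}{8} here, and striking the common factor k + 2/3 reduces the term (C = -5/8).
Ratio: r(k) = \frac{1}{8} * 1 / [(k+1)] - poly over poly, x = \frac{1}{8} from leading terms; C = -\frac{5}{8} at k = 0.

Classification (C = -\frac{5}{8}): 0F0 with upper {-}, lower {-}, argument x = \frac{1}{8}. Verdict at x = \frac{1}{8}: exponential (I5) matches (the 0F0 exponential series at x = \frac{1}{8}). Value: \left(-\frac{5}{8}\right) \cdot e^{\frac{1}{8}}.


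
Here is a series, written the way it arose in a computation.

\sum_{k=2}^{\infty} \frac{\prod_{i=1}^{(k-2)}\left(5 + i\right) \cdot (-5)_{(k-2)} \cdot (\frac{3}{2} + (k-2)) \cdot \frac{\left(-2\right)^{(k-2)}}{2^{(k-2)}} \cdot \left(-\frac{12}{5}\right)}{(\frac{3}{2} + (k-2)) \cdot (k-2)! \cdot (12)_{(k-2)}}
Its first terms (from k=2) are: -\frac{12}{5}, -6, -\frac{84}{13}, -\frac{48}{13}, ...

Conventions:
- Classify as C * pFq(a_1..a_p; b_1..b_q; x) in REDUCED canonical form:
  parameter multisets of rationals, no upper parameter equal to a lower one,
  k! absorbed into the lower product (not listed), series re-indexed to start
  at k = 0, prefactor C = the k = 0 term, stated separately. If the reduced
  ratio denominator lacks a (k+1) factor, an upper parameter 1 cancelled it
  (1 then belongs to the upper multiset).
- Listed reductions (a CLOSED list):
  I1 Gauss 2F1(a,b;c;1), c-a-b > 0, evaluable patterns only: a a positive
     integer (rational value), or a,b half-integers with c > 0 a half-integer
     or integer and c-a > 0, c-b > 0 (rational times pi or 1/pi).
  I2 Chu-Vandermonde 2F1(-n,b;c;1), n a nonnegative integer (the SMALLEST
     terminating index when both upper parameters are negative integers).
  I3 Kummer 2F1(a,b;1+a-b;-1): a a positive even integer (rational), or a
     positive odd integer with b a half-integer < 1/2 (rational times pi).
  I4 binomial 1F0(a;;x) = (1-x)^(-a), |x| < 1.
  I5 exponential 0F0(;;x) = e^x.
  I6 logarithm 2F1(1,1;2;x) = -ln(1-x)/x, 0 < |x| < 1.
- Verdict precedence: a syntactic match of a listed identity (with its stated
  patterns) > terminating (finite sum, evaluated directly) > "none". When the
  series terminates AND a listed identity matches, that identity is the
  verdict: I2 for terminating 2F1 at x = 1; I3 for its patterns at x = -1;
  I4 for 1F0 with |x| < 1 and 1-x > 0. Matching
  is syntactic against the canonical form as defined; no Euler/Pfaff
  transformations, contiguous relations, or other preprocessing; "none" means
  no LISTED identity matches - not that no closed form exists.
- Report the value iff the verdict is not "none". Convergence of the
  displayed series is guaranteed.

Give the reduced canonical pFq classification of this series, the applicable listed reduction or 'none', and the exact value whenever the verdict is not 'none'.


Canonical form: C = -\frac{12}{5} times 2F1 with upper {-5, 6}, lower {12}, x = -1. Verdict: Kummer's theorem (I3) fires (x = -1; c = 12 equals 1+a-b for upper {-5, 6}: listed pattern). Exact value: -\frac{99}{5}.

Key step: t_0 = -\frac{12}{5} here, and the two k-th powers (C = -12/5, x = -1) combine into one argument.
Step ratio: r(k) = -1 * (k-5) (k+6) / [(k+12) (k+1)] - rational in k, leading ratio -1; with t_0 = -\frac{12}{5}, classification follows.


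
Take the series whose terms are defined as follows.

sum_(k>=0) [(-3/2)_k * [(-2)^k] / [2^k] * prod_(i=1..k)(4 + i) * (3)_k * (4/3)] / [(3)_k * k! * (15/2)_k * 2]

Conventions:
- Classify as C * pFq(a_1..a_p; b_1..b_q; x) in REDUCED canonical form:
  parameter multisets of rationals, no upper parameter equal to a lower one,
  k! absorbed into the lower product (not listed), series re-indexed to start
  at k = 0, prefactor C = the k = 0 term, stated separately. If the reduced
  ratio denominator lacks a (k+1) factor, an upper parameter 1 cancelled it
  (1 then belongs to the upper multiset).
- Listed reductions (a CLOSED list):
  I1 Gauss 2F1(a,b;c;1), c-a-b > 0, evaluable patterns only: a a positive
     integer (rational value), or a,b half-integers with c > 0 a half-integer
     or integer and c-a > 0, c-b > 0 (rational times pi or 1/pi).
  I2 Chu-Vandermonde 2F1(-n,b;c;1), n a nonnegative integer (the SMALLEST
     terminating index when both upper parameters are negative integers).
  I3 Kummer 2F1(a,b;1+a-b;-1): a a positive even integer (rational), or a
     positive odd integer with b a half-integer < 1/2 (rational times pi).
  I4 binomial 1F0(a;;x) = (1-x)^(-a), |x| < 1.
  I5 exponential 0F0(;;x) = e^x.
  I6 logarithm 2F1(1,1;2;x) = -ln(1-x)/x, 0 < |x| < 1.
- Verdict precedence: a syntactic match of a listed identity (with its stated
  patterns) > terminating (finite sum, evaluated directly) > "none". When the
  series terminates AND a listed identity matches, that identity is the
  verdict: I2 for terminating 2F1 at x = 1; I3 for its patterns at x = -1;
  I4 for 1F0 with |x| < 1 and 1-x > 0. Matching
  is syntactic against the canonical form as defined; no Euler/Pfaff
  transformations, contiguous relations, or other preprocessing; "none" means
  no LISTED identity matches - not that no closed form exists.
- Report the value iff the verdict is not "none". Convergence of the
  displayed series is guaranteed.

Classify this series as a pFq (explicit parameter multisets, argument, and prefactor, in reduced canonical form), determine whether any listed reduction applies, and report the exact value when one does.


Reduced: x = -1, 2F1, upper = {-3/2, 5}, lower = {15/2}, C = 2/3. Verdict (x = -1): Kummer (I3) applies (x = -1; c = 15/2 equals 1+a-b for upper {-3/2, 5}: listed pattern). Hence: (15015/32768) * pi.

The tell: t_0 being 2/3, the two k-th powers (prefactor 2/3) combine into one argument.
Ratio: r(k) = (-1) * (k-3/2) (k+5) / [(k+15/2) (k+1)] - rational in k. x = (-1); t_0 = 2/3; negate the roots.


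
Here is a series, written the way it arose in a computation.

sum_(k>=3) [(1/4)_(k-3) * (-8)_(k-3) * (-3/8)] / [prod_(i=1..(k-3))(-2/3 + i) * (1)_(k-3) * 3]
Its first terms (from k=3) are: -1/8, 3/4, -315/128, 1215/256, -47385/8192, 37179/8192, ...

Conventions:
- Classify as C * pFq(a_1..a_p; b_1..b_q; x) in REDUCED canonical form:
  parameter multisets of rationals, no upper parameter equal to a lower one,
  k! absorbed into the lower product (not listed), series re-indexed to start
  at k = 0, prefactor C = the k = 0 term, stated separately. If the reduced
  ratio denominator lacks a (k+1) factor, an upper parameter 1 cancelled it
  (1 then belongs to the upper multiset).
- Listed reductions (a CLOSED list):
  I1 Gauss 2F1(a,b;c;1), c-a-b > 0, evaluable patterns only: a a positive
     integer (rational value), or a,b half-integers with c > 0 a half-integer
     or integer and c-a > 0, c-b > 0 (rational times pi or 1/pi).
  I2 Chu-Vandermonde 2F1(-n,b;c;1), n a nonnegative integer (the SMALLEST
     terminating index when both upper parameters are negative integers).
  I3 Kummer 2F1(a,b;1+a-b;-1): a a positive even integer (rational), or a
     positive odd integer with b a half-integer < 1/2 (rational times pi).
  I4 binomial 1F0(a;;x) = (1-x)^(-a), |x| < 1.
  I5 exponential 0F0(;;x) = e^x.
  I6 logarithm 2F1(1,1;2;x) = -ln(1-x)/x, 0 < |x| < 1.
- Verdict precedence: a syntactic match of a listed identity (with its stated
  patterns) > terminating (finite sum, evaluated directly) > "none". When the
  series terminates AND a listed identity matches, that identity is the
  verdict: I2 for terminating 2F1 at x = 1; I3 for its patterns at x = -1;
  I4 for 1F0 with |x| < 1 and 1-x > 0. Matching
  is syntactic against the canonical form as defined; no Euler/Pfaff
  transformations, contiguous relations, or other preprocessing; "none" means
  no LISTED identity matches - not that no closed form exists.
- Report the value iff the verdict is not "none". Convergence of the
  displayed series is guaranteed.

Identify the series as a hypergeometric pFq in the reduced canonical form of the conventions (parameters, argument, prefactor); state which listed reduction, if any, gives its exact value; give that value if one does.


x = 1 here; the reduced form reads 2F1, upper {-8, 1/4}, lower {1/3}, C = -1/8. Verdict at x = 1: the Chu-Vandermonde identity I2 matches (terminating 2F1 at x = 1 with n = 8, b = 1/4, c = 1/3). Value: -490163975/28051505152.

Structural cue: t_0 being -1/8, (1)_k (prefactor -1/8) is k! itself.
Consecutive-term ratio: r(k) = 1 * (k-8) (k+1/4) / [(k+1/3) (k+1)] - rational in k. x = 1; t_0 = -1/8; negate the roots.


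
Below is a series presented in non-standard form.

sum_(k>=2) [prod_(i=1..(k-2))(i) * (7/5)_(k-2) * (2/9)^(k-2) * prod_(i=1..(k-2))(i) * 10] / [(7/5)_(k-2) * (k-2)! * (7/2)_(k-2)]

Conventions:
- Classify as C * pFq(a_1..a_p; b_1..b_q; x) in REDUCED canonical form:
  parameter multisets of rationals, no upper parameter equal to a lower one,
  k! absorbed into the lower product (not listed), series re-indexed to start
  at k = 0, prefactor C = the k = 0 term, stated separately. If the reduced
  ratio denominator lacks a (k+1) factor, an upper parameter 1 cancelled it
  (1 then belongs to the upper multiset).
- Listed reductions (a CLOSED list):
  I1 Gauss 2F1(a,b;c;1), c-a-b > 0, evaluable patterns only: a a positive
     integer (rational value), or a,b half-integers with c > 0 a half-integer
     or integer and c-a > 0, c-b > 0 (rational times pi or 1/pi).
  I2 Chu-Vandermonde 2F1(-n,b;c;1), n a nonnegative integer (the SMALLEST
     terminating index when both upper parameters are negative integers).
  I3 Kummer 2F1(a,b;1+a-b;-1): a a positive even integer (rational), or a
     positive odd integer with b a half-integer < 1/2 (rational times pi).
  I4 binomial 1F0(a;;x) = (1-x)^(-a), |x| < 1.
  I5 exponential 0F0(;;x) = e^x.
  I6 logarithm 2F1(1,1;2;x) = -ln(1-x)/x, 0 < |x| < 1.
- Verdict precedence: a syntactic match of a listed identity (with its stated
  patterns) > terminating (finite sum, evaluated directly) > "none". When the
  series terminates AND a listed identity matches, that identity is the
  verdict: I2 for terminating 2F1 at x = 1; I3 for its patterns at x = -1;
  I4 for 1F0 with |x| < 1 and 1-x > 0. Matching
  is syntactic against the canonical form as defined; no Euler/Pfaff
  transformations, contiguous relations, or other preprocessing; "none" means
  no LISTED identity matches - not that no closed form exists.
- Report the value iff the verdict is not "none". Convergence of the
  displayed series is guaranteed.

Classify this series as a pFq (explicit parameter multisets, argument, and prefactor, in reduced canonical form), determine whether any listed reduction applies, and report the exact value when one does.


With C = 10: the canonical form is 2F1(1, 1; 7/2; 2/9). Verdict: none - this 2F1 at x = 2/9 matches no listed pattern, and upper {1, 1} holds no stopper.

The tell: t_0 being 10, the parameter 7/5 appears in both the upper and lower lists and cancels.
Ratio: r(k) = (2/9) * (k+1) (k+1) / [(k+7/2) (k+1)] ; factor over Q: parameters, x = (2/9), and C = 10.


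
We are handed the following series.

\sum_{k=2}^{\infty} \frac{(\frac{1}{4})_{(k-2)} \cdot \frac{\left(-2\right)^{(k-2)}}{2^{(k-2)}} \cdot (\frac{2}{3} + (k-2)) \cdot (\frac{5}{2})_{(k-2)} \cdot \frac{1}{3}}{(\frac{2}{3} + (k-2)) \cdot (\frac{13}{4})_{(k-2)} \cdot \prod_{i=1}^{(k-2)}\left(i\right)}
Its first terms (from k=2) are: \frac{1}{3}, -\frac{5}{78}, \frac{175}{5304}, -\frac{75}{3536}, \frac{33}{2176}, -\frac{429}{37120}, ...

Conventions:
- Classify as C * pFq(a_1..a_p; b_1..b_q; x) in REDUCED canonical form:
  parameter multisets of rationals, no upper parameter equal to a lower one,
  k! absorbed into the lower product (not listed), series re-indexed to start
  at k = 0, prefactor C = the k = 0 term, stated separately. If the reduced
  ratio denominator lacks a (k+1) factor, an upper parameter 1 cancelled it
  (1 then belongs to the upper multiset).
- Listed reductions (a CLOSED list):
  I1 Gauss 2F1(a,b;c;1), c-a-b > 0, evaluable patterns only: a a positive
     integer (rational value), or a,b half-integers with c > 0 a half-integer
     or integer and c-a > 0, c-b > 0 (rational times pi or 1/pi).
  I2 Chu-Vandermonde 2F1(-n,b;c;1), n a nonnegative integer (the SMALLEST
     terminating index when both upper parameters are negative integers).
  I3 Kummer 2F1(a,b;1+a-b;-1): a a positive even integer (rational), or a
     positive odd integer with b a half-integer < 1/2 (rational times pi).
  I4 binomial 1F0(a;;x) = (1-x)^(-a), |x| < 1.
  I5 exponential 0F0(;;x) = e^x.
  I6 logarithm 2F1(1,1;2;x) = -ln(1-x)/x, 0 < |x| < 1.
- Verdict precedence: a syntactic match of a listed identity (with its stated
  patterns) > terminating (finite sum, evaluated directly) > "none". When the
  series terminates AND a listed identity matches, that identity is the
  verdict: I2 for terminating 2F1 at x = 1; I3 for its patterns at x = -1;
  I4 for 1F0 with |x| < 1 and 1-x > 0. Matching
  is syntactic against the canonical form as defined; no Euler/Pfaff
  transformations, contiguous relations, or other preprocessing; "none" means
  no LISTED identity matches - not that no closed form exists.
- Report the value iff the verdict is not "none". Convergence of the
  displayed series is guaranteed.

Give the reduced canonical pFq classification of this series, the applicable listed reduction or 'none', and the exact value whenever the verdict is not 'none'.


Reduced: x = -1, 2F1, upper = {\frac{1}{4}, \frac{5}{2}}, lower = {\frac{13}{4}}, C = \frac{1}{3}. Verdict: no listed reduction: x = -1 and upper {\frac{1}{4}, \frac{5}{2}} fail every I1-I6 pattern.

Key step: from the first term \frac{1}{3}: the two k-th powers (prefactor 1/3) combine into one argument.
Step ratio: r(k) = -1 * (k+\frac{1}{4}) (k+\frac{5}{2}) / [(k+\frac{13}{4}) (k+1)] - rational in k, leading ratio -1; with t_0 = \frac{1}{3}, classification follows.


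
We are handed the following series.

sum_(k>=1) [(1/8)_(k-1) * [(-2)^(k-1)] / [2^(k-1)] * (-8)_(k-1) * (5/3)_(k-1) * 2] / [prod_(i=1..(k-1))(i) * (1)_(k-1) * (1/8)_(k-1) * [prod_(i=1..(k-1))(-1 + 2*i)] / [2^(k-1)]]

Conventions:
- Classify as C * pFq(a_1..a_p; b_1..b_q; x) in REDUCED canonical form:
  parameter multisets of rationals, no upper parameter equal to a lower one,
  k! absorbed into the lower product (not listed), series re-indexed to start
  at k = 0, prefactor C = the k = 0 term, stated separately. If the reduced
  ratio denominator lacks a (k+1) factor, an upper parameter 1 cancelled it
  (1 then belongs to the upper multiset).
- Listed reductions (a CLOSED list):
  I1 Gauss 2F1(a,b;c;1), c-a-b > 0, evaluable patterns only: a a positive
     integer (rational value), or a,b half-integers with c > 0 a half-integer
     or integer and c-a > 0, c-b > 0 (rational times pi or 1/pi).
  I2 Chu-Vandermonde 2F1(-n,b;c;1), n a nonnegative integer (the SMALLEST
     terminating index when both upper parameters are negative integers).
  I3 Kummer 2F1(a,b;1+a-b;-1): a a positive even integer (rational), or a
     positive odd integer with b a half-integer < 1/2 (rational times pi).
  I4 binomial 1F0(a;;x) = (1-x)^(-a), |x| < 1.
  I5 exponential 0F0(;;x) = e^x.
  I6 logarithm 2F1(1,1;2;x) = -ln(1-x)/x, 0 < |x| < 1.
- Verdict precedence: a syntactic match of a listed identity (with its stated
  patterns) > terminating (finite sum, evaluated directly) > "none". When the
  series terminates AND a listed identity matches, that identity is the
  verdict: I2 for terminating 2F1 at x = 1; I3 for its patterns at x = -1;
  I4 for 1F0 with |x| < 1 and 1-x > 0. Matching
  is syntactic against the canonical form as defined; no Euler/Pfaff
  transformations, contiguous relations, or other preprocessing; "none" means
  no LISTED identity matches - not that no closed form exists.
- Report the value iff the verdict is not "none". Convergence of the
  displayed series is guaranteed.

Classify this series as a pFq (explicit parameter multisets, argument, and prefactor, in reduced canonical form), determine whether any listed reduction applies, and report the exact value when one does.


Canonical form: C = 2 times 2F2 with upper {-8, 5/3}, lower {1/2, 1}, x = -1. Verdict: terminating - upper -8 stops the sum at k = 8; the 9 terms are added exactly. Exact value: 1014482468414/2176250895.

First insight: x = (-1) and the product of the first k integers (C = 2) is k!.
Adjacent-term ratio: r(k) = (-1) * (k-8) (k+5/3) / [(k+1/2) (k+1) (k+1)] - poly over poly, x = (-1) from leading terms; C = 2 at k = 0.


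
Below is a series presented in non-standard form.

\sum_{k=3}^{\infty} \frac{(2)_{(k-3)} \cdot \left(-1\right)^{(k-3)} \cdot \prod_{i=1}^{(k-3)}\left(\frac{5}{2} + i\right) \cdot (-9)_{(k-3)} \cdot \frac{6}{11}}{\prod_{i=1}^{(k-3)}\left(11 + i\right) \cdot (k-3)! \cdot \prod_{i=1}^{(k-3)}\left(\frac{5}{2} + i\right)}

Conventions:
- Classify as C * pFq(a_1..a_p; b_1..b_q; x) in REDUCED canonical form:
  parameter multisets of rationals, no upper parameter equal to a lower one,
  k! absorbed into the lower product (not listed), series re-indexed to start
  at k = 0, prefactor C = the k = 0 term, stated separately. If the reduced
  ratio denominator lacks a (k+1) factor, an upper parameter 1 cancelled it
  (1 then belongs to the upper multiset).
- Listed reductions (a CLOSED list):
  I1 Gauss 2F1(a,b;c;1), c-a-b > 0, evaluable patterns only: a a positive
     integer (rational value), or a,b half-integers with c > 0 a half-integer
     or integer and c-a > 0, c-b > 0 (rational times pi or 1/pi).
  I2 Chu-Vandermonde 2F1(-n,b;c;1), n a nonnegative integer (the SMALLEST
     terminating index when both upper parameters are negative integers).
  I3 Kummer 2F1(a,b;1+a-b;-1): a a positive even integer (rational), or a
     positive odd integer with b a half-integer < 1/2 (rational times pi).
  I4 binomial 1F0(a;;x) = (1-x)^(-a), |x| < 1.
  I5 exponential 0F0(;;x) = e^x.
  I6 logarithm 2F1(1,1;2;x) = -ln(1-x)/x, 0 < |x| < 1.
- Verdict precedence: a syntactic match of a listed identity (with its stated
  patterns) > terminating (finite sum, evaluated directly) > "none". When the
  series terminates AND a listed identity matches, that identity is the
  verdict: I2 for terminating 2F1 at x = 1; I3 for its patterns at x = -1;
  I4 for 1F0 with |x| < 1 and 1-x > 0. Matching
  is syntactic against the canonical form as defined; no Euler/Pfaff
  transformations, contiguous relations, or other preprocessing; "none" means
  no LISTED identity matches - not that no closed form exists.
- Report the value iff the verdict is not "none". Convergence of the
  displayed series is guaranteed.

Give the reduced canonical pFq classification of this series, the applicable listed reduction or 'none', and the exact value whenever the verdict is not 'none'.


Classification (C = \frac{6}{11}): 2F1 with upper {-9, 2}, lower {12}, argument x = -1. Verdict: Kummer (I3) applies (x = -1; c = 12 equals 1+a-b for upper {-9, 2}: listed pattern). Sum: 3.

The tell: with t_0 = \frac{6}{11}, the lower running product (C = 6/11) is a rising factorial.
Adjacent-term ratio: r(k) = -1 * (k-9) (k+2) / [(k+12) (k+1)] - rational in k. x = -1; t_0 = \frac{6}{11}; negate the roots.


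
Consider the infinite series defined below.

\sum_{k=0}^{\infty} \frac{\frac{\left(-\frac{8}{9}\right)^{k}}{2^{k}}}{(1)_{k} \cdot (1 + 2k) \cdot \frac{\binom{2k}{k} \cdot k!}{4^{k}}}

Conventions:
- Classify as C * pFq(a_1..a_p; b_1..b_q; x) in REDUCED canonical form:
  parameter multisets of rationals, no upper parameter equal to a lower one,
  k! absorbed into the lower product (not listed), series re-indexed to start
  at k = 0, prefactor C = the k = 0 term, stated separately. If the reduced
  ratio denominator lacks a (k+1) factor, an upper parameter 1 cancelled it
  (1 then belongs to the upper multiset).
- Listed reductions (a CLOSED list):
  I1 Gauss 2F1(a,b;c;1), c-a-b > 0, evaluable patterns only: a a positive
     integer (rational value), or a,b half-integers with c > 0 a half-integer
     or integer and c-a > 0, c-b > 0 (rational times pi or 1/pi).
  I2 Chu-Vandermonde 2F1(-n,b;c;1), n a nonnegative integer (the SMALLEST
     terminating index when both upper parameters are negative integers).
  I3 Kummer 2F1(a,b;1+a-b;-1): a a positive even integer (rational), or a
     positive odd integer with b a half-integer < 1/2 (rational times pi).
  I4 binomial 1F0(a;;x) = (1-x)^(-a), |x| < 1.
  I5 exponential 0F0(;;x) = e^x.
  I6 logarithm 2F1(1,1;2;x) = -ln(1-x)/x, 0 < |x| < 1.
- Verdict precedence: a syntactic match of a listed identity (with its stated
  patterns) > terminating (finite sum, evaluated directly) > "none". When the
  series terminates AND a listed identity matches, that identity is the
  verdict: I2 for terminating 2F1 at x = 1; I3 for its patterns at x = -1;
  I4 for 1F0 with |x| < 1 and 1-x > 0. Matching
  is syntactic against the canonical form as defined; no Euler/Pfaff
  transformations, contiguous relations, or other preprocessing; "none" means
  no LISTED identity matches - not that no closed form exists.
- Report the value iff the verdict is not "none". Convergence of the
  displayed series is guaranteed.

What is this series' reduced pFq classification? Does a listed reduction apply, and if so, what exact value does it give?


Prefactor 1, argument -\frac{4}{9}: 0F1 with upper {-} over lower {\frac{3}{2}}. Verdict: none. Every listed pattern misses the 0F1 form at -\frac{4}{9}, upper {-}.

The tell: t_0 = 1 here, and (1)_k (C = 1) is k! itself.
Adjacent-term ratio: r(k) = -\frac{4}{9} * 1 / [(k+\frac{3}{2}) (k+1)] - rational in k, leading ratio -\frac{4}{9}; with t_0 = 1, classification follows.


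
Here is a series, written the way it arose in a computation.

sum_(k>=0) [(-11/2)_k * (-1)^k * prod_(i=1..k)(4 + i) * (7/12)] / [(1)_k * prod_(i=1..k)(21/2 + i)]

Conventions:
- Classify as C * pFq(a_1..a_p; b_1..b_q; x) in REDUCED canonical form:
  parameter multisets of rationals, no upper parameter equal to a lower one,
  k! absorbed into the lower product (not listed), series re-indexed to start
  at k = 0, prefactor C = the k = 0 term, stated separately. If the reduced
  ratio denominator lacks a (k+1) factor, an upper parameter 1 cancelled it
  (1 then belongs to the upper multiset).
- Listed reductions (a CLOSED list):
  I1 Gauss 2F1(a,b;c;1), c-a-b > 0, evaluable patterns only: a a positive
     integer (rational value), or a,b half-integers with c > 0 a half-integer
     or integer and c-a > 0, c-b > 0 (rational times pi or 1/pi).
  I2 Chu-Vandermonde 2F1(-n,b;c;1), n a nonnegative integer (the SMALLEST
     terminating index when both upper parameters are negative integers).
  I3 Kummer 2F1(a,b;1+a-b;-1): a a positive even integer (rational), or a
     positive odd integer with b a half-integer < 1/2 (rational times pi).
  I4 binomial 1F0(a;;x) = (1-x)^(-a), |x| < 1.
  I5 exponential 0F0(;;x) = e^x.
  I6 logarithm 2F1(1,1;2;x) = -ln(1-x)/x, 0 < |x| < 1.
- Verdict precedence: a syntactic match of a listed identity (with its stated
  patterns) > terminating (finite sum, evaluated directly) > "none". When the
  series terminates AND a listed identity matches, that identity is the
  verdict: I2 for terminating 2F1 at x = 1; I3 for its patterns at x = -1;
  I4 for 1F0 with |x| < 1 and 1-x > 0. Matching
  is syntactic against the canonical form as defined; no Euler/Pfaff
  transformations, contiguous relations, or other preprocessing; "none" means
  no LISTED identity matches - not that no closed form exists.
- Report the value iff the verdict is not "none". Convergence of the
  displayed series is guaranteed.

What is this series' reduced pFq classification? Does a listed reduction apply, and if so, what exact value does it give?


Structural cue: x = (-1) and (1)_k (C = 7/12) is k! itself.
Consecutive-term ratio: r(k) = (-1) * (k-11/2) (k+5) / [(k+23/2) (k+1)] - poly over poly, x = (-1) from leading terms; C = 7/12 at k = 0.

The series (x = -1) is 2F1: upper {-11/2, 5}, lower {23/2}, prefactor 7/12. Verdict: Kummer's theorem (I3) fires (x = -1; c = 23/2 equals 1+a-b for upper {-11/2, 5}: listed pattern). Value: (101846745/67108864) * pi.


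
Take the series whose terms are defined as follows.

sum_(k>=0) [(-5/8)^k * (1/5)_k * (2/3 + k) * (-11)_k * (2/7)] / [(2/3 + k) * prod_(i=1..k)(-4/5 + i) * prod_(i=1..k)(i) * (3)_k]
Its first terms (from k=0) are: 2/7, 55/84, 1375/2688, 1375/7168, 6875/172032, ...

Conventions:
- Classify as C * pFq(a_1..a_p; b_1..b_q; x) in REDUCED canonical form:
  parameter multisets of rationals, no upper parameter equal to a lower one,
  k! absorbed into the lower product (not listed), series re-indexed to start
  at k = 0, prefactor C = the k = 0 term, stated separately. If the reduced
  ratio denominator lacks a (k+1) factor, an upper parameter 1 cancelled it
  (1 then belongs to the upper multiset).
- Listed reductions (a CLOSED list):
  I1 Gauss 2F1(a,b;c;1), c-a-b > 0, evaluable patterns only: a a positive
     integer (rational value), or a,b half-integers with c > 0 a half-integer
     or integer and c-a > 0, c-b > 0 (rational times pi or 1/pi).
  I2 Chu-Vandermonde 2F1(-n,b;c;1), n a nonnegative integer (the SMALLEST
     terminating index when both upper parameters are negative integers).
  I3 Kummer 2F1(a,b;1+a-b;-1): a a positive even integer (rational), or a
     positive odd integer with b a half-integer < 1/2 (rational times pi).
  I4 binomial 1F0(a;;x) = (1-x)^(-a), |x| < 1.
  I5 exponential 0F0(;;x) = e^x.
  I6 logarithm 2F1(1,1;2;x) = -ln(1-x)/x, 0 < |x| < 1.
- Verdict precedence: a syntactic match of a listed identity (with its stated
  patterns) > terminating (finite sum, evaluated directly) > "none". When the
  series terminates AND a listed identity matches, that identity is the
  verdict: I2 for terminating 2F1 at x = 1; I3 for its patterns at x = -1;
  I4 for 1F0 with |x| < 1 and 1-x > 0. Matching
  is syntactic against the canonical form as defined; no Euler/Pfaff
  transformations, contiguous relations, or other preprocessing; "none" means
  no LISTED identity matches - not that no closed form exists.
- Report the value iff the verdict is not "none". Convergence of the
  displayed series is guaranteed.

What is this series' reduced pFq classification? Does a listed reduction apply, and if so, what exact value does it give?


Classification (C = 2/7): 1F1 with upper {-11}, lower {3}, argument x = -5/8. Verdict: terminating. With -11 upstairs the series is a 12-term polynomial sum; evaluated term by term. Value: 301183192224035497/178299004583411712.

Key observation: x = (-5/8) and the parameter 1/5 appears in both the upper and lower lists and cancels (alongside the other common factor).
Ratio: r(k) = (-5/8) * (k-11) / [(k+3) (k+1)] - rational in k, leading ratio (-5/8); with t_0 = 2/7, classification follows.


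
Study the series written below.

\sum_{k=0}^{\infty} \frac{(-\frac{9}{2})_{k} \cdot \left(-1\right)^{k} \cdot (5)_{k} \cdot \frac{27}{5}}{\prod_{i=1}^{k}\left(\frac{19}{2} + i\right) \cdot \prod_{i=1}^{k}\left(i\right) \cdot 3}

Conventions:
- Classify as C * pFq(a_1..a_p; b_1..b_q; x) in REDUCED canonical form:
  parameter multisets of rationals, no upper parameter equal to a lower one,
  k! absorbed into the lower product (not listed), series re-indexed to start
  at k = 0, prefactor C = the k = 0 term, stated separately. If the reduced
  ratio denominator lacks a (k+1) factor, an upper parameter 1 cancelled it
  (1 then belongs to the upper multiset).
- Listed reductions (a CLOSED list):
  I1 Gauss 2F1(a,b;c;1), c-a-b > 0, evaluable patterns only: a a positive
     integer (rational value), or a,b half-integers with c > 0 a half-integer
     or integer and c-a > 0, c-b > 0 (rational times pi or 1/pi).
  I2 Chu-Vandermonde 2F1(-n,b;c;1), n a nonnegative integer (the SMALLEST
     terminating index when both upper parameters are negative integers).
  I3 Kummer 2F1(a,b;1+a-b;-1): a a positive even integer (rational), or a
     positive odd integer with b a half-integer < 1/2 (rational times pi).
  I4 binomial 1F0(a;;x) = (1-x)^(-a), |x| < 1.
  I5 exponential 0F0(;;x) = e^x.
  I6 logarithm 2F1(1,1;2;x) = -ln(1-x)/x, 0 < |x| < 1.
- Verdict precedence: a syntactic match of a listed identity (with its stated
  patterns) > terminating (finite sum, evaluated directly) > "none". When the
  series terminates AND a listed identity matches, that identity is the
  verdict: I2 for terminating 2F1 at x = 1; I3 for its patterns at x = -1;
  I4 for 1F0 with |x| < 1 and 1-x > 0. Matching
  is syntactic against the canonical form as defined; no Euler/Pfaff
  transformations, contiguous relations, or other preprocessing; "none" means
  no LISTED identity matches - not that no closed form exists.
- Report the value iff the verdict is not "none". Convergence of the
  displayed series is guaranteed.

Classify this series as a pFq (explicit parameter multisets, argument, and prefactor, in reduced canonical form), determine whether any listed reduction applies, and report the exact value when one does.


Structural cue: with t_0 = \frac{9}{5}, the product of the first k integers (C = 9/5, x = -1) is k!.
Ratio: r(k) = -1 * (k-\frac{9}{2}) (k+5) / [(k+\frac{21}{2}) (k+1)] ; factor over Q: parameters, x = -1, and C = \frac{9}{5}.

x = -1 here; the reduced form reads 2F1, upper {-\frac{9}{2}, 5}, lower {\frac{21}{2}}, C = \frac{9}{5}. Verdict: this is Kummer's theorem (I3) (x = -1; c = \frac{21}{2} equals 1+a-b for upper {-\frac{9}{2}, 5}: listed pattern). Its exact value is \frac{3741309}{1048576} \cdot \pi.


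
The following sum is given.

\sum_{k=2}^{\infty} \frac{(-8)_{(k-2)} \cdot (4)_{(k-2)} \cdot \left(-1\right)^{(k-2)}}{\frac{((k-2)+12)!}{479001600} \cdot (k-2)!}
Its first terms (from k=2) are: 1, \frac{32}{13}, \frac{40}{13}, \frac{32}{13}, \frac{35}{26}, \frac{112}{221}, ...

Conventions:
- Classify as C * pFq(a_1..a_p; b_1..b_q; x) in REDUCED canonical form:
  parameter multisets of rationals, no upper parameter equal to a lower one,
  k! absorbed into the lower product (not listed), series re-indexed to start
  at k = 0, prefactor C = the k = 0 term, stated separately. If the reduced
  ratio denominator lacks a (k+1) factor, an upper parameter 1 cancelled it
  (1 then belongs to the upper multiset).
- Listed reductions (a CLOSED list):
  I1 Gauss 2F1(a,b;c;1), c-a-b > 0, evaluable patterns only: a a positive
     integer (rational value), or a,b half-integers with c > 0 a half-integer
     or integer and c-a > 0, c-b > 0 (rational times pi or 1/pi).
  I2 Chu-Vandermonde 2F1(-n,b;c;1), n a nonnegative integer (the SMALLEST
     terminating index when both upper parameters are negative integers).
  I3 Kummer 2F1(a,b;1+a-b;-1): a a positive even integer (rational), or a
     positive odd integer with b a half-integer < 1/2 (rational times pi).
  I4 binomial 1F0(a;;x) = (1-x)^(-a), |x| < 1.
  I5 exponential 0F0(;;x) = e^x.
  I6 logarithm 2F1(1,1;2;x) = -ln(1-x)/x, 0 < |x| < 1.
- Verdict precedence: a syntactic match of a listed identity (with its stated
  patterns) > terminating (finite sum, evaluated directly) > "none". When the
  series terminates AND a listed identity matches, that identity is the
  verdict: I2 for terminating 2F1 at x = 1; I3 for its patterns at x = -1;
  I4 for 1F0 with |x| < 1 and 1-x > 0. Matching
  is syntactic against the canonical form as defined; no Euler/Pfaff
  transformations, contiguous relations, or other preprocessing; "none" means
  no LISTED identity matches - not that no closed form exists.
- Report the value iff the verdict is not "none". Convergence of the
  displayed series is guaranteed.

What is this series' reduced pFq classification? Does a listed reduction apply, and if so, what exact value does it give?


x = -1 here; the reduced form reads 2F1, upper {-8, 4}, lower {13}, C = 1. Verdict: this is Kummer's theorem (I3) (x = -1; c = 13 equals 1+a-b for upper {-8, 4}: listed pattern). Sum: 11.

First insight: t_0 being 1, the denominator's factorial ratio (prefactor 1) is a lower Pochhammer.
Adjacent-term ratio: r(k) = -1 * (k-8) (k+4) / [(k+13) (k+1)] - rational in k. x = -1; t_0 = 1; negate the roots.
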